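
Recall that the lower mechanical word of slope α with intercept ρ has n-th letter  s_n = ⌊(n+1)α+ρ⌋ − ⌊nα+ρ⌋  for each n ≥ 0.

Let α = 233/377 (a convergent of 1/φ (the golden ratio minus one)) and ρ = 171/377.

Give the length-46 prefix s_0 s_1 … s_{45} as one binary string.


n=0: ⌊(1·233+171)/377⌋ − ⌊(0·233+171)/377⌋ = ⌊404/377⌋ − ⌊171/377⌋ = 1 − 0 = 1
n=1: ⌊(2·233+171)/377⌋ − ⌊(1·233+171)/377⌋ = ⌊637/377⌋ − ⌊404/377⌋ = 1 − 1 = 0
n=2: ⌊(3·233+171)/377⌋ − ⌊(2·233+171)/377⌋ = ⌊870/377⌋ − ⌊637/377⌋ = 2 − 1 = 1
n=3: ⌊(4·233+171)/377⌋ − ⌊(3·233+171)/377⌋ = ⌊1103/377⌋ − ⌊870/377⌋ = 2 − 2 = 0
n=4: ⌊(5·233+171)/377⌋ − ⌊(4·233+171)/377⌋ = ⌊1336/377⌋ − ⌊1103/377⌋ = 3 − 2 = 1
n=5: ⌊(6·233+171)/377⌋ − ⌊(5·233+171)/377⌋ = ⌊1569/377⌋ − ⌊1336/377⌋ = 4 − 3 = 1
n=6: ⌊(7·233+171)/377⌋ − ⌊(6·233+171)/377⌋ = ⌊1802/377⌋ − ⌊1569/377⌋ = 4 − 4 = 0
n=7: ⌊(8·233+171)/377⌋ − ⌊(7·233+171)/377⌋ = ⌊2035/377⌋ − ⌊1802/377⌋ = 5 − 4 = 1
n=8: ⌊(9·233+171)/377⌋ − ⌊(8·233+171)/377⌋ = ⌊2268/377⌋ − ⌊2035/377⌋ = 6 − 5 = 1
n=9: ⌊(10·233+171)/377⌋ − ⌊(9·233+171)/377⌋ = ⌊2501/377⌋ − ⌊2268/377⌋ = 6 − 6 = 0
n=10: ⌊(11·233+171)/377⌋ − ⌊(10·233+171)/377⌋ = ⌊2734/377⌋ − ⌊2501/377⌋ = 7 − 6 = 1
n=11: ⌊(12·233+171)/377⌋ − ⌊(11·233+171)/377⌋ = ⌊2967/377⌋ − ⌊2734/377⌋ = 7 − 7 = 0
n=12: ⌊(13·233+171)/377⌋ − ⌊(12·233+171)/377⌋ = ⌊3200/377⌋ − ⌊2967/377⌋ = 8 − 7 = 1
n=13: ⌊(14·233+171)/377⌋ − ⌊(13·233+171)/377⌋ = ⌊3433/377⌋ − ⌊3200/377⌋ = 9 − 8 = 1
n=14: ⌊(15·233+171)/377⌋ − ⌊(14·233+171)/377⌋ = ⌊3666/377⌋ − ⌊3433/377⌋ = 9 − 9 = 0
n=15: ⌊(16·233+171)/377⌋ − ⌊(15·233+171)/377⌋ = ⌊3899/377⌋ − ⌊3666/377⌋ = 10 − 9 = 1
n=16: ⌊(17·233+171)/377⌋ − ⌊(16·233+171)/377⌋ = ⌊4132/377⌋ − ⌊3899/377⌋ = 10 − 10 = 0
n=17: ⌊(18·233+171)/377⌋ − ⌊(17·233+171)/377⌋ = ⌊4365/377⌋ − ⌊4132/377⌋ = 11 − 10 = 1
n=18: ⌊(19·233+171)/377⌋ − ⌊(18·233+171)/377⌋ = ⌊4598/377⌋ − ⌊4365/377⌋ = 12 − 11 = 1
n=19: ⌊(20·233+171)/377⌋ − ⌊(19·233+171)/377⌋ = ⌊4831/377⌋ − ⌊4598/377⌋ = 12 − 12 = 0
n=20: ⌊(21·233+171)/377⌋ − ⌊(20·233+171)/377⌋ = ⌊5064/377⌋ − ⌊4831/377⌋ = 13 − 12 = 1
n=21: ⌊(22·233+171)/377⌋ − ⌊(21·233+171)/377⌋ = ⌊5297/377⌋ − ⌊5064/377⌋ = 14 − 13 = 1
n=22: ⌊(23·233+171)/377⌋ − ⌊(22·233+171)/377⌋ = ⌊5530/377⌋ − ⌊5297/377⌋ = 14 − 14 = 0
n=23: ⌊(24·233+171)/377⌋ − ⌊(23·233+171)/377⌋ = ⌊5763/377⌋ − ⌊5530/377⌋ = 15 − 14 = 1
n=24: ⌊(25·233+171)/377⌋ − ⌊(24·233+171)/377⌋ = ⌊5996/377⌋ − ⌊5763/377⌋ = 15 − 15 = 0
n=25: ⌊(26·233+171)/377⌋ − ⌊(25·233+171)/377⌋ = ⌊6229/377⌋ − ⌊5996/377⌋ = 16 − 15 = 1
n=26: ⌊(27·233+171)/377⌋ − ⌊(26·233+171)/377⌋ = ⌊6462/377⌋ − ⌊6229/377⌋ = 17 − 16 = 1
n=27: ⌊(28·233+171)/377⌋ − ⌊(27·233+171)/377⌋ = ⌊6695/377⌋ − ⌊6462/377⌋ = 17 − 17 = 0
n=28: ⌊(29·233+171)/377⌋ − ⌊(28·233+171)/377⌋ = ⌊6928/377⌋ − ⌊6695/377⌋ = 18 − 17 = 1
n=29: ⌊(30·233+171)/377⌋ − ⌊(29·233+171)/377⌋ = ⌊7161/377⌋ − ⌊6928/377⌋ = 18 − 18 = 0
n=30: ⌊(31·233+171)/377⌋ − ⌊(30·233+171)/377⌋ = ⌊7394/377⌋ − ⌊7161/377⌋ = 19 − 18 = 1
n=31: ⌊(32·233+171)/377⌋ − ⌊(31·233+171)/377⌋ = ⌊7627/377⌋ − ⌊7394/377⌋ = 20 − 19 = 1
n=32: ⌊(33·233+171)/377⌋ − ⌊(32·233+171)/377⌋ = ⌊7860/377⌋ − ⌊7627/377⌋ = 20 − 20 = 0
n=33: ⌊(34·233+171)/377⌋ − ⌊(33·233+171)/377⌋ = ⌊8093/377⌋ − ⌊7860/377⌋ = 21 − 20 = 1
n=34: ⌊(35·233+171)/377⌋ − ⌊(34·233+171)/377⌋ = ⌊8326/377⌋ − ⌊8093/377⌋ = 22 − 21 = 1
n=35: ⌊(36·233+171)/377⌋ − ⌊(35·233+171)/377⌋ = ⌊8559/377⌋ − ⌊8326/377⌋ = 22 − 22 = 0
n=36: ⌊(37·233+171)/377⌋ − ⌊(36·233+171)/377⌋ = ⌊8792/377⌋ − ⌊8559/377⌋ = 23 − 22 = 1
n=37: ⌊(38·233+171)/377⌋ − ⌊(37·233+171)/377⌋ = ⌊9025/377⌋ − ⌊8792/377⌋ = 23 − 23 = 0
n=38: ⌊(39·233+171)/377⌋ − ⌊(38·233+171)/377⌋ = ⌊9258/377⌋ − ⌊9025/377⌋ = 24 − 23 = 1
n=39: ⌊(40·233+171)/377⌋ − ⌊(39·233+171)/377⌋ = ⌊9491/377⌋ − ⌊9258/377⌋ = 25 − 24 = 1
n=40: ⌊(41·233+171)/377⌋ − ⌊(40·233+171)/377⌋ = ⌊9724/377⌋ − ⌊9491/377⌋ = 25 − 25 = 0
n=41: ⌊(42·233+171)/377⌋ − ⌊(41·233+171)/377⌋ = ⌊9957/377⌋ − ⌊9724/377⌋ = 26 − 25 = 1
n=42: ⌊(43·233+171)/377⌋ − ⌊(42·233+171)/377⌋ = ⌊10190/377⌋ − ⌊9957/377⌋ = 27 − 26 = 1
n=43: ⌊(44·233+171)/377⌋ − ⌊(43·233+171)/377⌋ = ⌊10423/377⌋ − ⌊10190/377⌋ = 27 − 27 = 0
n=44: ⌊(45·233+171)/377⌋ − ⌊(44·233+171)/377⌋ = ⌊10656/377⌋ − ⌊10423/377⌋ = 28 − 27 = 1
n=45: ⌊(46·233+171)/377⌋ − ⌊(45·233+171)/377⌋ = ⌊10889/377⌋ − ⌊10656/377⌋ = 28 − 28 = 0

1010110110101101011011010110101101101011011010


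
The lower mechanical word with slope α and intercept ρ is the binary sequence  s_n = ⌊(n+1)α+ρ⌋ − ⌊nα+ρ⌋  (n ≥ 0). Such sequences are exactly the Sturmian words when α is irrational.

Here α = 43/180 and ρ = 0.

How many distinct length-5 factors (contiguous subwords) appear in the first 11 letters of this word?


5

t_n = ⌊(n·43)/180⌋ for n = 0 … 11:
  n=0…9: ⌊0/180⌋=0 ⌊43/180⌋=0 ⌊86/180⌋=0 ⌊129/180⌋=0 ⌊172/180⌋=0 ⌊215/180⌋=1 ⌊258/180⌋=1 ⌊301/180⌋=1 ⌊344/180⌋=1 ⌊387/180⌋=2
  n=10…11: ⌊430/180⌋=2 ⌊473/180⌋=2
s_n = t_(n+1) − t_n for n = 0 … 10 gives
prefix = 00001000100
slide a length-5 window over [0..4] … [6..10] (7 windows); first occurrence of each distinct factor:
  [  0..  4] 00001
  [  1..  5] 00010
  [  2..  6] 00100
  [  3..  7] 01000
  [  4..  8] 10001
  (the other 2 windows repeat one of these)
distinct factors: {00001, 00010, 00100, 01000, 10001}
count = 5  (Sturmian bound for length 5 is 6)


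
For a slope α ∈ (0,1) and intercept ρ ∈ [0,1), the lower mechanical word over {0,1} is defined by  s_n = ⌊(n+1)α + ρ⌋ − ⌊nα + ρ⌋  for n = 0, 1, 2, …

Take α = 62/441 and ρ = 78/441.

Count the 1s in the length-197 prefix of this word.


27

#1s = Σ_{n=0}^{196} s_n = Σ_{n=0}^{196} (⌊(n+1)α+ρ⌋ − ⌊nα+ρ⌋)
the sum telescopes: every ⌊nα+ρ⌋ with 0 < n < 197 appears once with + and once with −, leaving ⌊197α+ρ⌋ − ⌊0·α+ρ⌋
197α + ρ = (197·62 + 78) / 441 = 12292/441
ρ = 78/441
⌊12292/441⌋ = 27,  ⌊78/441⌋ = 0
#1s = 27 − 0 = 27


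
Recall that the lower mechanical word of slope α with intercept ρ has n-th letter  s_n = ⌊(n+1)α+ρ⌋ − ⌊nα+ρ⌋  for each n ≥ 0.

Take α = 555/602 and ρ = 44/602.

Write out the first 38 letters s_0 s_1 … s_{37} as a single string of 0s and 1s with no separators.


01111111111110111111111111011111111111

n=0: ⌊(1·555+44)/602⌋ − ⌊(0·555+44)/602⌋ = ⌊599/602⌋ − ⌊44/602⌋ = 0 − 0 = 0
n=1: ⌊(2·555+44)/602⌋ − ⌊(1·555+44)/602⌋ = ⌊1154/602⌋ − ⌊599/602⌋ = 1 − 0 = 1
n=2: ⌊(3·555+44)/602⌋ − ⌊(2·555+44)/602⌋ = ⌊1709/602⌋ − ⌊1154/602⌋ = 2 − 1 = 1
n=3: ⌊(4·555+44)/602⌋ − ⌊(3·555+44)/602⌋ = ⌊2264/602⌋ − ⌊1709/602⌋ = 3 − 2 = 1
n=4: ⌊(5·555+44)/602⌋ − ⌊(4·555+44)/602⌋ = ⌊2819/602⌋ − ⌊2264/602⌋ = 4 − 3 = 1
n=5: ⌊(6·555+44)/602⌋ − ⌊(5·555+44)/602⌋ = ⌊3374/602⌋ − ⌊2819/602⌋ = 5 − 4 = 1
n=6: ⌊(7·555+44)/602⌋ − ⌊(6·555+44)/602⌋ = ⌊3929/602⌋ − ⌊3374/602⌋ = 6 − 5 = 1
n=7: ⌊(8·555+44)/602⌋ − ⌊(7·555+44)/602⌋ = ⌊4484/602⌋ − ⌊3929/602⌋ = 7 − 6 = 1
n=8: ⌊(9·555+44)/602⌋ − ⌊(8·555+44)/602⌋ = ⌊5039/602⌋ − ⌊4484/602⌋ = 8 − 7 = 1
n=9: ⌊(10·555+44)/602⌋ − ⌊(9·555+44)/602⌋ = ⌊5594/602⌋ − ⌊5039/602⌋ = 9 − 8 = 1
n=10: ⌊(11·555+44)/602⌋ − ⌊(10·555+44)/602⌋ = ⌊6149/602⌋ − ⌊5594/602⌋ = 10 − 9 = 1
n=11: ⌊(12·555+44)/602⌋ − ⌊(11·555+44)/602⌋ = ⌊6704/602⌋ − ⌊6149/602⌋ = 11 − 10 = 1
n=12: ⌊(13·555+44)/602⌋ − ⌊(12·555+44)/602⌋ = ⌊7259/602⌋ − ⌊6704/602⌋ = 12 − 11 = 1
n=13: ⌊(14·555+44)/602⌋ − ⌊(13·555+44)/602⌋ = ⌊7814/602⌋ − ⌊7259/602⌋ = 12 − 12 = 0
n=14: ⌊(15·555+44)/602⌋ − ⌊(14·555+44)/602⌋ = ⌊8369/602⌋ − ⌊7814/602⌋ = 13 − 12 = 1
n=15: ⌊(16·555+44)/602⌋ − ⌊(15·555+44)/602⌋ = ⌊8924/602⌋ − ⌊8369/602⌋ = 14 − 13 = 1
n=16: ⌊(17·555+44)/602⌋ − ⌊(16·555+44)/602⌋ = ⌊9479/602⌋ − ⌊8924/602⌋ = 15 − 14 = 1
n=17: ⌊(18·555+44)/602⌋ − ⌊(17·555+44)/602⌋ = ⌊10034/602⌋ − ⌊9479/602⌋ = 16 − 15 = 1
n=18: ⌊(19·555+44)/602⌋ − ⌊(18·555+44)/602⌋ = ⌊10589/602⌋ − ⌊10034/602⌋ = 17 − 16 = 1
n=19: ⌊(20·555+44)/602⌋ − ⌊(19·555+44)/602⌋ = ⌊11144/602⌋ − ⌊10589/602⌋ = 18 − 17 = 1
n=20: ⌊(21·555+44)/602⌋ − ⌊(20·555+44)/602⌋ = ⌊11699/602⌋ − ⌊11144/602⌋ = 19 − 18 = 1
n=21: ⌊(22·555+44)/602⌋ − ⌊(21·555+44)/602⌋ = ⌊12254/602⌋ − ⌊11699/602⌋ = 20 − 19 = 1
n=22: ⌊(23·555+44)/602⌋ − ⌊(22·555+44)/602⌋ = ⌊12809/602⌋ − ⌊12254/602⌋ = 21 − 20 = 1
n=23: ⌊(24·555+44)/602⌋ − ⌊(23·555+44)/602⌋ = ⌊13364/602⌋ − ⌊12809/602⌋ = 22 − 21 = 1
n=24: ⌊(25·555+44)/602⌋ − ⌊(24·555+44)/602⌋ = ⌊13919/602⌋ − ⌊13364/602⌋ = 23 − 22 = 1
n=25: ⌊(26·555+44)/602⌋ − ⌊(25·555+44)/602⌋ = ⌊14474/602⌋ − ⌊13919/602⌋ = 24 − 23 = 1
n=26: ⌊(27·555+44)/602⌋ − ⌊(26·555+44)/602⌋ = ⌊15029/602⌋ − ⌊14474/602⌋ = 24 − 24 = 0
n=27: ⌊(28·555+44)/602⌋ − ⌊(27·555+44)/602⌋ = ⌊15584/602⌋ − ⌊15029/602⌋ = 25 − 24 = 1
n=28: ⌊(29·555+44)/602⌋ − ⌊(28·555+44)/602⌋ = ⌊16139/602⌋ − ⌊15584/602⌋ = 26 − 25 = 1
n=29: ⌊(30·555+44)/602⌋ − ⌊(29·555+44)/602⌋ = ⌊16694/602⌋ − ⌊16139/602⌋ = 27 − 26 = 1
n=30: ⌊(31·555+44)/602⌋ − ⌊(30·555+44)/602⌋ = ⌊17249/602⌋ − ⌊16694/602⌋ = 28 − 27 = 1
n=31: ⌊(32·555+44)/602⌋ − ⌊(31·555+44)/602⌋ = ⌊17804/602⌋ − ⌊17249/602⌋ = 29 − 28 = 1
n=32: ⌊(33·555+44)/602⌋ − ⌊(32·555+44)/602⌋ = ⌊18359/602⌋ − ⌊17804/602⌋ = 30 − 29 = 1
n=33: ⌊(34·555+44)/602⌋ − ⌊(33·555+44)/602⌋ = ⌊18914/602⌋ − ⌊18359/602⌋ = 31 − 30 = 1
n=34: ⌊(35·555+44)/602⌋ − ⌊(34·555+44)/602⌋ = ⌊19469/602⌋ − ⌊18914/602⌋ = 32 − 31 = 1
n=35: ⌊(36·555+44)/602⌋ − ⌊(35·555+44)/602⌋ = ⌊20024/602⌋ − ⌊19469/602⌋ = 33 − 32 = 1
n=36: ⌊(37·555+44)/602⌋ − ⌊(36·555+44)/602⌋ = ⌊20579/602⌋ − ⌊20024/602⌋ = 34 − 33 = 1
n=37: ⌊(38·555+44)/602⌋ − ⌊(37·555+44)/602⌋ = ⌊21134/602⌋ − ⌊20579/602⌋ = 35 − 34 = 1


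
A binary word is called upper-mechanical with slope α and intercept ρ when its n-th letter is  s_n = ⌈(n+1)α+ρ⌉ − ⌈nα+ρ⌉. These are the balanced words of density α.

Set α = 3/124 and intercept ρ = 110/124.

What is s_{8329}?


0

(n+1)α + ρ = (8330·3 + 110) / 124 = 25100/124
nα + ρ     = (8329·3 + 110) / 124 = 25097/124
⌈25100/124⌉ = 203,  ⌈25097/124⌉ = 203
s_{8329} = 203 − 203 = 0


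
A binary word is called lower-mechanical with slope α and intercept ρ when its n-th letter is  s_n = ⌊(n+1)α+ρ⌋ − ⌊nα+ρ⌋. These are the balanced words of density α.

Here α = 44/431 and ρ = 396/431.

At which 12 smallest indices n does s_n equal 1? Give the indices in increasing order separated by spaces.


n=0: ⌊440/431⌋−⌊396/431⌋ = 1−0 = 1  ← one
n=1: ⌊484/431⌋−⌊440/431⌋ = 1−1 = 0
n=2: ⌊528/431⌋−⌊484/431⌋ = 1−1 = 0
  …
n=10: ⌊880/431⌋−⌊836/431⌋ = 2−1 = 1  ← one
n=11: ⌊924/431⌋−⌊880/431⌋ = 2−2 = 0
n=12: ⌊968/431⌋−⌊924/431⌋ = 2−2 = 0
  …
n=20: ⌊1320/431⌋−⌊1276/431⌋ = 3−2 = 1  ← one
n=21: ⌊1364/431⌋−⌊1320/431⌋ = 3−3 = 0
n=22: ⌊1408/431⌋−⌊1364/431⌋ = 3−3 = 0
  …
n=30: ⌊1760/431⌋−⌊1716/431⌋ = 4−3 = 1  ← one
n=31: ⌊1804/431⌋−⌊1760/431⌋ = 4−4 = 0
n=32: ⌊1848/431⌋−⌊1804/431⌋ = 4−4 = 0
  …
n=39: ⌊2156/431⌋−⌊2112/431⌋ = 5−4 = 1  ← one
n=40: ⌊2200/431⌋−⌊2156/431⌋ = 5−5 = 0
n=41: ⌊2244/431⌋−⌊2200/431⌋ = 5−5 = 0
  …
n=49: ⌊2596/431⌋−⌊2552/431⌋ = 6−5 = 1  ← one
n=50: ⌊2640/431⌋−⌊2596/431⌋ = 6−6 = 0
n=51: ⌊2684/431⌋−⌊2640/431⌋ = 6−6 = 0
  …
n=59: ⌊3036/431⌋−⌊2992/431⌋ = 7−6 = 1  ← one
n=60: ⌊3080/431⌋−⌊3036/431⌋ = 7−7 = 0
n=61: ⌊3124/431⌋−⌊3080/431⌋ = 7−7 = 0
  …
n=69: ⌊3476/431⌋−⌊3432/431⌋ = 8−7 = 1  ← one
n=70: ⌊3520/431⌋−⌊3476/431⌋ = 8−8 = 0
n=71: ⌊3564/431⌋−⌊3520/431⌋ = 8−8 = 0
  …
n=79: ⌊3916/431⌋−⌊3872/431⌋ = 9−8 = 1  ← one
n=80: ⌊3960/431⌋−⌊3916/431⌋ = 9−9 = 0
n=81: ⌊4004/431⌋−⌊3960/431⌋ = 9−9 = 0
  …
n=88: ⌊4312/431⌋−⌊4268/431⌋ = 10−9 = 1  ← one
n=89: ⌊4356/431⌋−⌊4312/431⌋ = 10−10 = 0
n=90: ⌊4400/431⌋−⌊4356/431⌋ = 10−10 = 0
  …
n=98: ⌊4752/431⌋−⌊4708/431⌋ = 11−10 = 1  ← one
n=99: ⌊4796/431⌋−⌊4752/431⌋ = 11−11 = 0
n=100: ⌊4840/431⌋−⌊4796/431⌋ = 11−11 = 0
  …
n=108: ⌊5192/431⌋−⌊5148/431⌋ = 12−11 = 1  ← one
positions of the first 12 ones: 0 10 20 30 39 49 59 69 79 88 98 108

0 10 20 30 39 49 59 69 79 88 98 108


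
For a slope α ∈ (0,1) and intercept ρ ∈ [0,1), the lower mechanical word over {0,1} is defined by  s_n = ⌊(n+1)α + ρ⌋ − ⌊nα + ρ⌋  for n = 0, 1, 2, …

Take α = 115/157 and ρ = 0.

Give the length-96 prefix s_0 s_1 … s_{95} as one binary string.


011011101110110111011101110110111011101110110111011101110110111011101110110111011101101110111011

n=0: ⌊(1·115)/157⌋ − ⌊(0·115)/157⌋ = ⌊115/157⌋ − ⌊0/157⌋ = 0 − 0 = 0
n=1: ⌊(2·115)/157⌋ − ⌊(1·115)/157⌋ = ⌊230/157⌋ − ⌊115/157⌋ = 1 − 0 = 1
n=2: ⌊(3·115)/157⌋ − ⌊(2·115)/157⌋ = ⌊345/157⌋ − ⌊230/157⌋ = 2 − 1 = 1
n=3: ⌊(4·115)/157⌋ − ⌊(3·115)/157⌋ = ⌊460/157⌋ − ⌊345/157⌋ = 2 − 2 = 0
n=4: ⌊(5·115)/157⌋ − ⌊(4·115)/157⌋ = ⌊575/157⌋ − ⌊460/157⌋ = 3 − 2 = 1
n=5: ⌊(6·115)/157⌋ − ⌊(5·115)/157⌋ = ⌊690/157⌋ − ⌊575/157⌋ = 4 − 3 = 1
n=6: ⌊(7·115)/157⌋ − ⌊(6·115)/157⌋ = ⌊805/157⌋ − ⌊690/157⌋ = 5 − 4 = 1
n=7: ⌊(8·115)/157⌋ − ⌊(7·115)/157⌋ = ⌊920/157⌋ − ⌊805/157⌋ = 5 − 5 = 0
n=8: ⌊(9·115)/157⌋ − ⌊(8·115)/157⌋ = ⌊1035/157⌋ − ⌊920/157⌋ = 6 − 5 = 1
n=9: ⌊(10·115)/157⌋ − ⌊(9·115)/157⌋ = ⌊1150/157⌋ − ⌊1035/157⌋ = 7 − 6 = 1
n=10: ⌊(11·115)/157⌋ − ⌊(10·115)/157⌋ = ⌊1265/157⌋ − ⌊1150/157⌋ = 8 − 7 = 1
n=11: ⌊(12·115)/157⌋ − ⌊(11·115)/157⌋ = ⌊1380/157⌋ − ⌊1265/157⌋ = 8 − 8 = 0
n=12: ⌊(13·115)/157⌋ − ⌊(12·115)/157⌋ = ⌊1495/157⌋ − ⌊1380/157⌋ = 9 − 8 = 1
n=13: ⌊(14·115)/157⌋ − ⌊(13·115)/157⌋ = ⌊1610/157⌋ − ⌊1495/157⌋ = 10 − 9 = 1
n=14: ⌊(15·115)/157⌋ − ⌊(14·115)/157⌋ = ⌊1725/157⌋ − ⌊1610/157⌋ = 10 − 10 = 0
n=15: ⌊(16·115)/157⌋ − ⌊(15·115)/157⌋ = ⌊1840/157⌋ − ⌊1725/157⌋ = 11 − 10 = 1
n=16: ⌊(17·115)/157⌋ − ⌊(16·115)/157⌋ = ⌊1955/157⌋ − ⌊1840/157⌋ = 12 − 11 = 1
n=17: ⌊(18·115)/157⌋ − ⌊(17·115)/157⌋ = ⌊2070/157⌋ − ⌊1955/157⌋ = 13 − 12 = 1
n=18: ⌊(19·115)/157⌋ − ⌊(18·115)/157⌋ = ⌊2185/157⌋ − ⌊2070/157⌋ = 13 − 13 = 0
n=19: ⌊(20·115)/157⌋ − ⌊(19·115)/157⌋ = ⌊2300/157⌋ − ⌊2185/157⌋ = 14 − 13 = 1
n=20: ⌊(21·115)/157⌋ − ⌊(20·115)/157⌋ = ⌊2415/157⌋ − ⌊2300/157⌋ = 15 − 14 = 1
n=21: ⌊(22·115)/157⌋ − ⌊(21·115)/157⌋ = ⌊2530/157⌋ − ⌊2415/157⌋ = 16 − 15 = 1
n=22: ⌊(23·115)/157⌋ − ⌊(22·115)/157⌋ = ⌊2645/157⌋ − ⌊2530/157⌋ = 16 − 16 = 0
n=23: ⌊(24·115)/157⌋ − ⌊(23·115)/157⌋ = ⌊2760/157⌋ − ⌊2645/157⌋ = 17 − 16 = 1
n=24: ⌊(25·115)/157⌋ − ⌊(24·115)/157⌋ = ⌊2875/157⌋ − ⌊2760/157⌋ = 18 − 17 = 1
n=25: ⌊(26·115)/157⌋ − ⌊(25·115)/157⌋ = ⌊2990/157⌋ − ⌊2875/157⌋ = 19 − 18 = 1
n=26: ⌊(27·115)/157⌋ − ⌊(26·115)/157⌋ = ⌊3105/157⌋ − ⌊2990/157⌋ = 19 − 19 = 0
n=27: ⌊(28·115)/157⌋ − ⌊(27·115)/157⌋ = ⌊3220/157⌋ − ⌊3105/157⌋ = 20 − 19 = 1
n=28: ⌊(29·115)/157⌋ − ⌊(28·115)/157⌋ = ⌊3335/157⌋ − ⌊3220/157⌋ = 21 − 20 = 1
n=29: ⌊(30·115)/157⌋ − ⌊(29·115)/157⌋ = ⌊3450/157⌋ − ⌊3335/157⌋ = 21 − 21 = 0
n=30: ⌊(31·115)/157⌋ − ⌊(30·115)/157⌋ = ⌊3565/157⌋ − ⌊3450/157⌋ = 22 − 21 = 1
n=31: ⌊(32·115)/157⌋ − ⌊(31·115)/157⌋ = ⌊3680/157⌋ − ⌊3565/157⌋ = 23 − 22 = 1
n=32: ⌊(33·115)/157⌋ − ⌊(32·115)/157⌋ = ⌊3795/157⌋ − ⌊3680/157⌋ = 24 − 23 = 1
n=33: ⌊(34·115)/157⌋ − ⌊(33·115)/157⌋ = ⌊3910/157⌋ − ⌊3795/157⌋ = 24 − 24 = 0
n=34: ⌊(35·115)/157⌋ − ⌊(34·115)/157⌋ = ⌊4025/157⌋ − ⌊3910/157⌋ = 25 − 24 = 1
n=35: ⌊(36·115)/157⌋ − ⌊(35·115)/157⌋ = ⌊4140/157⌋ − ⌊4025/157⌋ = 26 − 25 = 1
n=36: ⌊(37·115)/157⌋ − ⌊(36·115)/157⌋ = ⌊4255/157⌋ − ⌊4140/157⌋ = 27 − 26 = 1
n=37: ⌊(38·115)/157⌋ − ⌊(37·115)/157⌋ = ⌊4370/157⌋ − ⌊4255/157⌋ = 27 − 27 = 0
n=38: ⌊(39·115)/157⌋ − ⌊(38·115)/157⌋ = ⌊4485/157⌋ − ⌊4370/157⌋ = 28 − 27 = 1
n=39: ⌊(40·115)/157⌋ − ⌊(39·115)/157⌋ = ⌊4600/157⌋ − ⌊4485/157⌋ = 29 − 28 = 1
n=40: ⌊(41·115)/157⌋ − ⌊(40·115)/157⌋ = ⌊4715/157⌋ − ⌊4600/157⌋ = 30 − 29 = 1
n=41: ⌊(42·115)/157⌋ − ⌊(41·115)/157⌋ = ⌊4830/157⌋ − ⌊4715/157⌋ = 30 − 30 = 0
n=42: ⌊(43·115)/157⌋ − ⌊(42·115)/157⌋ = ⌊4945/157⌋ − ⌊4830/157⌋ = 31 − 30 = 1
n=43: ⌊(44·115)/157⌋ − ⌊(43·115)/157⌋ = ⌊5060/157⌋ − ⌊4945/157⌋ = 32 − 31 = 1
n=44: ⌊(45·115)/157⌋ − ⌊(44·115)/157⌋ = ⌊5175/157⌋ − ⌊5060/157⌋ = 32 − 32 = 0
n=45: ⌊(46·115)/157⌋ − ⌊(45·115)/157⌋ = ⌊5290/157⌋ − ⌊5175/157⌋ = 33 − 32 = 1
n=46: ⌊(47·115)/157⌋ − ⌊(46·115)/157⌋ = ⌊5405/157⌋ − ⌊5290/157⌋ = 34 − 33 = 1
n=47: ⌊(48·115)/157⌋ − ⌊(47·115)/157⌋ = ⌊5520/157⌋ − ⌊5405/157⌋ = 35 − 34 = 1
n=48: ⌊(49·115)/157⌋ − ⌊(48·115)/157⌋ = ⌊5635/157⌋ − ⌊5520/157⌋ = 35 − 35 = 0
n=49: ⌊(50·115)/157⌋ − ⌊(49·115)/157⌋ = ⌊5750/157⌋ − ⌊5635/157⌋ = 36 − 35 = 1
n=50: ⌊(51·115)/157⌋ − ⌊(50·115)/157⌋ = ⌊5865/157⌋ − ⌊5750/157⌋ = 37 − 36 = 1
n=51: ⌊(52·115)/157⌋ − ⌊(51·115)/157⌋ = ⌊5980/157⌋ − ⌊5865/157⌋ = 38 − 37 = 1
n=52: ⌊(53·115)/157⌋ − ⌊(52·115)/157⌋ = ⌊6095/157⌋ − ⌊5980/157⌋ = 38 − 38 = 0
n=53: ⌊(54·115)/157⌋ − ⌊(53·115)/157⌋ = ⌊6210/157⌋ − ⌊6095/157⌋ = 39 − 38 = 1
n=54: ⌊(55·115)/157⌋ − ⌊(54·115)/157⌋ = ⌊6325/157⌋ − ⌊6210/157⌋ = 40 − 39 = 1
n=55: ⌊(56·115)/157⌋ − ⌊(55·115)/157⌋ = ⌊6440/157⌋ − ⌊6325/157⌋ = 41 − 40 = 1
n=56: ⌊(57·115)/157⌋ − ⌊(56·115)/157⌋ = ⌊6555/157⌋ − ⌊6440/157⌋ = 41 − 41 = 0
n=57: ⌊(58·115)/157⌋ − ⌊(57·115)/157⌋ = ⌊6670/157⌋ − ⌊6555/157⌋ = 42 − 41 = 1
n=58: ⌊(59·115)/157⌋ − ⌊(58·115)/157⌋ = ⌊6785/157⌋ − ⌊6670/157⌋ = 43 − 42 = 1
n=59: ⌊(60·115)/157⌋ − ⌊(59·115)/157⌋ = ⌊6900/157⌋ − ⌊6785/157⌋ = 43 − 43 = 0
n=60: ⌊(61·115)/157⌋ − ⌊(60·115)/157⌋ = ⌊7015/157⌋ − ⌊6900/157⌋ = 44 − 43 = 1
n=61: ⌊(62·115)/157⌋ − ⌊(61·115)/157⌋ = ⌊7130/157⌋ − ⌊7015/157⌋ = 45 − 44 = 1
n=62: ⌊(63·115)/157⌋ − ⌊(62·115)/157⌋ = ⌊7245/157⌋ − ⌊7130/157⌋ = 46 − 45 = 1
n=63: ⌊(64·115)/157⌋ − ⌊(63·115)/157⌋ = ⌊7360/157⌋ − ⌊7245/157⌋ = 46 − 46 = 0
n=64: ⌊(65·115)/157⌋ − ⌊(64·115)/157⌋ = ⌊7475/157⌋ − ⌊7360/157⌋ = 47 − 46 = 1
n=65: ⌊(66·115)/157⌋ − ⌊(65·115)/157⌋ = ⌊7590/157⌋ − ⌊7475/157⌋ = 48 − 47 = 1
n=66: ⌊(67·115)/157⌋ − ⌊(66·115)/157⌋ = ⌊7705/157⌋ − ⌊7590/157⌋ = 49 − 48 = 1
n=67: ⌊(68·115)/157⌋ − ⌊(67·115)/157⌋ = ⌊7820/157⌋ − ⌊7705/157⌋ = 49 − 49 = 0
n=68: ⌊(69·115)/157⌋ − ⌊(68·115)/157⌋ = ⌊7935/157⌋ − ⌊7820/157⌋ = 50 − 49 = 1
n=69: ⌊(70·115)/157⌋ − ⌊(69·115)/157⌋ = ⌊8050/157⌋ − ⌊7935/157⌋ = 51 − 50 = 1
n=70: ⌊(71·115)/157⌋ − ⌊(70·115)/157⌋ = ⌊8165/157⌋ − ⌊8050/157⌋ = 52 − 51 = 1
n=71: ⌊(72·115)/157⌋ − ⌊(71·115)/157⌋ = ⌊8280/157⌋ − ⌊8165/157⌋ = 52 − 52 = 0
n=72: ⌊(73·115)/157⌋ − ⌊(72·115)/157⌋ = ⌊8395/157⌋ − ⌊8280/157⌋ = 53 − 52 = 1
n=73: ⌊(74·115)/157⌋ − ⌊(73·115)/157⌋ = ⌊8510/157⌋ − ⌊8395/157⌋ = 54 − 53 = 1
n=74: ⌊(75·115)/157⌋ − ⌊(74·115)/157⌋ = ⌊8625/157⌋ − ⌊8510/157⌋ = 54 − 54 = 0
n=75: ⌊(76·115)/157⌋ − ⌊(75·115)/157⌋ = ⌊8740/157⌋ − ⌊8625/157⌋ = 55 − 54 = 1
n=76: ⌊(77·115)/157⌋ − ⌊(76·115)/157⌋ = ⌊8855/157⌋ − ⌊8740/157⌋ = 56 − 55 = 1
n=77: ⌊(78·115)/157⌋ − ⌊(77·115)/157⌋ = ⌊8970/157⌋ − ⌊8855/157⌋ = 57 − 56 = 1
n=78: ⌊(79·115)/157⌋ − ⌊(78·115)/157⌋ = ⌊9085/157⌋ − ⌊8970/157⌋ = 57 − 57 = 0
n=79: ⌊(80·115)/157⌋ − ⌊(79·115)/157⌋ = ⌊9200/157⌋ − ⌊9085/157⌋ = 58 − 57 = 1
n=80: ⌊(81·115)/157⌋ − ⌊(80·115)/157⌋ = ⌊9315/157⌋ − ⌊9200/157⌋ = 59 − 58 = 1
n=81: ⌊(82·115)/157⌋ − ⌊(81·115)/157⌋ = ⌊9430/157⌋ − ⌊9315/157⌋ = 60 − 59 = 1
n=82: ⌊(83·115)/157⌋ − ⌊(82·115)/157⌋ = ⌊9545/157⌋ − ⌊9430/157⌋ = 60 − 60 = 0
n=83: ⌊(84·115)/157⌋ − ⌊(83·115)/157⌋ = ⌊9660/157⌋ − ⌊9545/157⌋ = 61 − 60 = 1
n=84: ⌊(85·115)/157⌋ − ⌊(84·115)/157⌋ = ⌊9775/157⌋ − ⌊9660/157⌋ = 62 − 61 = 1
n=85: ⌊(86·115)/157⌋ − ⌊(85·115)/157⌋ = ⌊9890/157⌋ − ⌊9775/157⌋ = 62 − 62 = 0
n=86: ⌊(87·115)/157⌋ − ⌊(86·115)/157⌋ = ⌊10005/157⌋ − ⌊9890/157⌋ = 63 − 62 = 1
n=87: ⌊(88·115)/157⌋ − ⌊(87·115)/157⌋ = ⌊10120/157⌋ − ⌊10005/157⌋ = 64 − 63 = 1
n=88: ⌊(89·115)/157⌋ − ⌊(88·115)/157⌋ = ⌊10235/157⌋ − ⌊10120/157⌋ = 65 − 64 = 1
n=89: ⌊(90·115)/157⌋ − ⌊(89·115)/157⌋ = ⌊10350/157⌋ − ⌊10235/157⌋ = 65 − 65 = 0
n=90: ⌊(91·115)/157⌋ − ⌊(90·115)/157⌋ = ⌊10465/157⌋ − ⌊10350/157⌋ = 66 − 65 = 1
n=91: ⌊(92·115)/157⌋ − ⌊(91·115)/157⌋ = ⌊10580/157⌋ − ⌊10465/157⌋ = 67 − 66 = 1
n=92: ⌊(93·115)/157⌋ − ⌊(92·115)/157⌋ = ⌊10695/157⌋ − ⌊10580/157⌋ = 68 − 67 = 1
n=93: ⌊(94·115)/157⌋ − ⌊(93·115)/157⌋ = ⌊10810/157⌋ − ⌊10695/157⌋ = 68 − 68 = 0
n=94: ⌊(95·115)/157⌋ − ⌊(94·115)/157⌋ = ⌊10925/157⌋ − ⌊10810/157⌋ = 69 − 68 = 1
n=95: ⌊(96·115)/157⌋ − ⌊(95·115)/157⌋ = ⌊11040/157⌋ − ⌊10925/157⌋ = 70 − 69 = 1


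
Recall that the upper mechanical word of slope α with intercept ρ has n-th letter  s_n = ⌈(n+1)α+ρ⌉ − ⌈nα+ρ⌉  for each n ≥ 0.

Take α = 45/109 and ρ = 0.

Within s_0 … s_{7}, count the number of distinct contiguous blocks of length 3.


t_n = ⌈(n·45)/109⌉ for n = 0 … 8:
  n=0…8: ⌈0/109⌉=0 ⌈45/109⌉=1 ⌈90/109⌉=1 ⌈135/109⌉=2 ⌈180/109⌉=2 ⌈225/109⌉=3 ⌈270/109⌉=3 ⌈315/109⌉=3 ⌈360/109⌉=4
s_n = t_(n+1) − t_n for n = 0 … 7 gives
prefix = 10101001
slide a length-3 window over [0..2] … [5..7] (6 windows); first occurrence of each distinct factor:
  [  0..  2] 101
  [  1..  3] 010
  [  4..  6] 100
  [  5..  7] 001
  (the other 2 windows repeat one of these)
distinct factors: {001, 010, 100, 101}
count = 4  (Sturmian bound for length 3 is 4)

4


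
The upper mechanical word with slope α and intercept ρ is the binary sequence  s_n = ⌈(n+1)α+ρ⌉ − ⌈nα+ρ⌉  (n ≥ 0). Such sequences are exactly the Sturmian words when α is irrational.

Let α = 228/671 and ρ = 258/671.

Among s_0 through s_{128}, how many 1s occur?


44

#1s = Σ_{n=0}^{128} s_n = Σ_{n=0}^{128} (⌈(n+1)α+ρ⌉ − ⌈nα+ρ⌉)
the sum telescopes: every ⌈nα+ρ⌉ with 0 < n < 129 appears once with + and once with −, leaving ⌈129α+ρ⌉ − ⌈0·α+ρ⌉
129α + ρ = (129·228 + 258) / 671 = 29670/671
ρ = 258/671
⌈29670/671⌉ = 45,  ⌈258/671⌉ = 1
#1s = 45 − 1 = 44


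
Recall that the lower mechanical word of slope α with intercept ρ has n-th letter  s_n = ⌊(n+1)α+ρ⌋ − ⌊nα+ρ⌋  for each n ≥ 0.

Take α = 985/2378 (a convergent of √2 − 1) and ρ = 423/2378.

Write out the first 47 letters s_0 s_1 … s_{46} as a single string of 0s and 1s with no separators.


n=0: ⌊(1·985+423)/2378⌋ − ⌊(0·985+423)/2378⌋ = ⌊1408/2378⌋ − ⌊423/2378⌋ = 0 − 0 = 0
n=1: ⌊(2·985+423)/2378⌋ − ⌊(1·985+423)/2378⌋ = ⌊2393/2378⌋ − ⌊1408/2378⌋ = 1 − 0 = 1
n=2: ⌊(3·985+423)/2378⌋ − ⌊(2·985+423)/2378⌋ = ⌊3378/2378⌋ − ⌊2393/2378⌋ = 1 − 1 = 0
n=3: ⌊(4·985+423)/2378⌋ − ⌊(3·985+423)/2378⌋ = ⌊4363/2378⌋ − ⌊3378/2378⌋ = 1 − 1 = 0
n=4: ⌊(5·985+423)/2378⌋ − ⌊(4·985+423)/2378⌋ = ⌊5348/2378⌋ − ⌊4363/2378⌋ = 2 − 1 = 1
n=5: ⌊(6·985+423)/2378⌋ − ⌊(5·985+423)/2378⌋ = ⌊6333/2378⌋ − ⌊5348/2378⌋ = 2 − 2 = 0
n=6: ⌊(7·985+423)/2378⌋ − ⌊(6·985+423)/2378⌋ = ⌊7318/2378⌋ − ⌊6333/2378⌋ = 3 − 2 = 1
n=7: ⌊(8·985+423)/2378⌋ − ⌊(7·985+423)/2378⌋ = ⌊8303/2378⌋ − ⌊7318/2378⌋ = 3 − 3 = 0
n=8: ⌊(9·985+423)/2378⌋ − ⌊(8·985+423)/2378⌋ = ⌊9288/2378⌋ − ⌊8303/2378⌋ = 3 − 3 = 0
n=9: ⌊(10·985+423)/2378⌋ − ⌊(9·985+423)/2378⌋ = ⌊10273/2378⌋ − ⌊9288/2378⌋ = 4 − 3 = 1
n=10: ⌊(11·985+423)/2378⌋ − ⌊(10·985+423)/2378⌋ = ⌊11258/2378⌋ − ⌊10273/2378⌋ = 4 − 4 = 0
n=11: ⌊(12·985+423)/2378⌋ − ⌊(11·985+423)/2378⌋ = ⌊12243/2378⌋ − ⌊11258/2378⌋ = 5 − 4 = 1
n=12: ⌊(13·985+423)/2378⌋ − ⌊(12·985+423)/2378⌋ = ⌊13228/2378⌋ − ⌊12243/2378⌋ = 5 − 5 = 0
n=13: ⌊(14·985+423)/2378⌋ − ⌊(13·985+423)/2378⌋ = ⌊14213/2378⌋ − ⌊13228/2378⌋ = 5 − 5 = 0
n=14: ⌊(15·985+423)/2378⌋ − ⌊(14·985+423)/2378⌋ = ⌊15198/2378⌋ − ⌊14213/2378⌋ = 6 − 5 = 1
n=15: ⌊(16·985+423)/2378⌋ − ⌊(15·985+423)/2378⌋ = ⌊16183/2378⌋ − ⌊15198/2378⌋ = 6 − 6 = 0
n=16: ⌊(17·985+423)/2378⌋ − ⌊(16·985+423)/2378⌋ = ⌊17168/2378⌋ − ⌊16183/2378⌋ = 7 − 6 = 1
n=17: ⌊(18·985+423)/2378⌋ − ⌊(17·985+423)/2378⌋ = ⌊18153/2378⌋ − ⌊17168/2378⌋ = 7 − 7 = 0
n=18: ⌊(19·985+423)/2378⌋ − ⌊(18·985+423)/2378⌋ = ⌊19138/2378⌋ − ⌊18153/2378⌋ = 8 − 7 = 1
n=19: ⌊(20·985+423)/2378⌋ − ⌊(19·985+423)/2378⌋ = ⌊20123/2378⌋ − ⌊19138/2378⌋ = 8 − 8 = 0
n=20: ⌊(21·985+423)/2378⌋ − ⌊(20·985+423)/2378⌋ = ⌊21108/2378⌋ − ⌊20123/2378⌋ = 8 − 8 = 0
n=21: ⌊(22·985+423)/2378⌋ − ⌊(21·985+423)/2378⌋ = ⌊22093/2378⌋ − ⌊21108/2378⌋ = 9 − 8 = 1
n=22: ⌊(23·985+423)/2378⌋ − ⌊(22·985+423)/2378⌋ = ⌊23078/2378⌋ − ⌊22093/2378⌋ = 9 − 9 = 0
n=23: ⌊(24·985+423)/2378⌋ − ⌊(23·985+423)/2378⌋ = ⌊24063/2378⌋ − ⌊23078/2378⌋ = 10 − 9 = 1
n=24: ⌊(25·985+423)/2378⌋ − ⌊(24·985+423)/2378⌋ = ⌊25048/2378⌋ − ⌊24063/2378⌋ = 10 − 10 = 0
n=25: ⌊(26·985+423)/2378⌋ − ⌊(25·985+423)/2378⌋ = ⌊26033/2378⌋ − ⌊25048/2378⌋ = 10 − 10 = 0
n=26: ⌊(27·985+423)/2378⌋ − ⌊(26·985+423)/2378⌋ = ⌊27018/2378⌋ − ⌊26033/2378⌋ = 11 − 10 = 1
n=27: ⌊(28·985+423)/2378⌋ − ⌊(27·985+423)/2378⌋ = ⌊28003/2378⌋ − ⌊27018/2378⌋ = 11 − 11 = 0
n=28: ⌊(29·985+423)/2378⌋ − ⌊(28·985+423)/2378⌋ = ⌊28988/2378⌋ − ⌊28003/2378⌋ = 12 − 11 = 1
n=29: ⌊(30·985+423)/2378⌋ − ⌊(29·985+423)/2378⌋ = ⌊29973/2378⌋ − ⌊28988/2378⌋ = 12 − 12 = 0
n=30: ⌊(31·985+423)/2378⌋ − ⌊(30·985+423)/2378⌋ = ⌊30958/2378⌋ − ⌊29973/2378⌋ = 13 − 12 = 1
n=31: ⌊(32·985+423)/2378⌋ − ⌊(31·985+423)/2378⌋ = ⌊31943/2378⌋ − ⌊30958/2378⌋ = 13 − 13 = 0
n=32: ⌊(33·985+423)/2378⌋ − ⌊(32·985+423)/2378⌋ = ⌊32928/2378⌋ − ⌊31943/2378⌋ = 13 − 13 = 0
n=33: ⌊(34·985+423)/2378⌋ − ⌊(33·985+423)/2378⌋ = ⌊33913/2378⌋ − ⌊32928/2378⌋ = 14 − 13 = 1
n=34: ⌊(35·985+423)/2378⌋ − ⌊(34·985+423)/2378⌋ = ⌊34898/2378⌋ − ⌊33913/2378⌋ = 14 − 14 = 0
n=35: ⌊(36·985+423)/2378⌋ − ⌊(35·985+423)/2378⌋ = ⌊35883/2378⌋ − ⌊34898/2378⌋ = 15 − 14 = 1
n=36: ⌊(37·985+423)/2378⌋ − ⌊(36·985+423)/2378⌋ = ⌊36868/2378⌋ − ⌊35883/2378⌋ = 15 − 15 = 0
n=37: ⌊(38·985+423)/2378⌋ − ⌊(37·985+423)/2378⌋ = ⌊37853/2378⌋ − ⌊36868/2378⌋ = 15 − 15 = 0
n=38: ⌊(39·985+423)/2378⌋ − ⌊(38·985+423)/2378⌋ = ⌊38838/2378⌋ − ⌊37853/2378⌋ = 16 − 15 = 1
n=39: ⌊(40·985+423)/2378⌋ − ⌊(39·985+423)/2378⌋ = ⌊39823/2378⌋ − ⌊38838/2378⌋ = 16 − 16 = 0
n=40: ⌊(41·985+423)/2378⌋ − ⌊(40·985+423)/2378⌋ = ⌊40808/2378⌋ − ⌊39823/2378⌋ = 17 − 16 = 1
n=41: ⌊(42·985+423)/2378⌋ − ⌊(41·985+423)/2378⌋ = ⌊41793/2378⌋ − ⌊40808/2378⌋ = 17 − 17 = 0
n=42: ⌊(43·985+423)/2378⌋ − ⌊(42·985+423)/2378⌋ = ⌊42778/2378⌋ − ⌊41793/2378⌋ = 17 − 17 = 0
n=43: ⌊(44·985+423)/2378⌋ − ⌊(43·985+423)/2378⌋ = ⌊43763/2378⌋ − ⌊42778/2378⌋ = 18 − 17 = 1
n=44: ⌊(45·985+423)/2378⌋ − ⌊(44·985+423)/2378⌋ = ⌊44748/2378⌋ − ⌊43763/2378⌋ = 18 − 18 = 0
n=45: ⌊(46·985+423)/2378⌋ − ⌊(45·985+423)/2378⌋ = ⌊45733/2378⌋ − ⌊44748/2378⌋ = 19 − 18 = 1
n=46: ⌊(47·985+423)/2378⌋ − ⌊(46·985+423)/2378⌋ = ⌊46718/2378⌋ − ⌊45733/2378⌋ = 19 − 19 = 0

01001010010100101010010100101010010100101001010


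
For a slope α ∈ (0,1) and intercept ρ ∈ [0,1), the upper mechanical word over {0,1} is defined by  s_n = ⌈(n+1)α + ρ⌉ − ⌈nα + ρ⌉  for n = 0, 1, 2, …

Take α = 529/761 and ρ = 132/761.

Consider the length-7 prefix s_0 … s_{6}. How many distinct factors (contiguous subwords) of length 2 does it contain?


t_n = ⌈(n·529+132)/761⌉ for n = 0 … 7:
  n=0…7: ⌈132/761⌉=1 ⌈661/761⌉=1 ⌈1190/761⌉=2 ⌈1719/761⌉=3 ⌈2248/761⌉=3 ⌈2777/761⌉=4 ⌈3306/761⌉=5 ⌈3835/761⌉=6
s_n = t_(n+1) − t_n for n = 0 … 6 gives
prefix = 0110111
slide a length-2 window over [0..1] … [5..6] (6 windows); first occurrence of each distinct factor:
  [  0..  1] 01
  [  1..  2] 11
  [  2..  3] 10
  (the other 3 windows repeat one of these)
distinct factors: {01, 10, 11}
count = 3  (Sturmian bound for length 2 is 3)

3


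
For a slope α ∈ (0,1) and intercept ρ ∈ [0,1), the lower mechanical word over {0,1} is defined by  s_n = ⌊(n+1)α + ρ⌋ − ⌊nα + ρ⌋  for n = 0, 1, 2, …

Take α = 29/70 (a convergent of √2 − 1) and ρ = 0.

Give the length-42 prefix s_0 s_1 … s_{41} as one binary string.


001010010100101010010100101010010100101001

n=0: ⌊(1·29)/70⌋ − ⌊(0·29)/70⌋ = ⌊29/70⌋ − ⌊0/70⌋ = 0 − 0 = 0
n=1: ⌊(2·29)/70⌋ − ⌊(1·29)/70⌋ = ⌊58/70⌋ − ⌊29/70⌋ = 0 − 0 = 0
n=2: ⌊(3·29)/70⌋ − ⌊(2·29)/70⌋ = ⌊87/70⌋ − ⌊58/70⌋ = 1 − 0 = 1
n=3: ⌊(4·29)/70⌋ − ⌊(3·29)/70⌋ = ⌊116/70⌋ − ⌊87/70⌋ = 1 − 1 = 0
n=4: ⌊(5·29)/70⌋ − ⌊(4·29)/70⌋ = ⌊145/70⌋ − ⌊116/70⌋ = 2 − 1 = 1
n=5: ⌊(6·29)/70⌋ − ⌊(5·29)/70⌋ = ⌊174/70⌋ − ⌊145/70⌋ = 2 − 2 = 0
n=6: ⌊(7·29)/70⌋ − ⌊(6·29)/70⌋ = ⌊203/70⌋ − ⌊174/70⌋ = 2 − 2 = 0
n=7: ⌊(8·29)/70⌋ − ⌊(7·29)/70⌋ = ⌊232/70⌋ − ⌊203/70⌋ = 3 − 2 = 1
n=8: ⌊(9·29)/70⌋ − ⌊(8·29)/70⌋ = ⌊261/70⌋ − ⌊232/70⌋ = 3 − 3 = 0
n=9: ⌊(10·29)/70⌋ − ⌊(9·29)/70⌋ = ⌊290/70⌋ − ⌊261/70⌋ = 4 − 3 = 1
n=10: ⌊(11·29)/70⌋ − ⌊(10·29)/70⌋ = ⌊319/70⌋ − ⌊290/70⌋ = 4 − 4 = 0
n=11: ⌊(12·29)/70⌋ − ⌊(11·29)/70⌋ = ⌊348/70⌋ − ⌊319/70⌋ = 4 − 4 = 0
n=12: ⌊(13·29)/70⌋ − ⌊(12·29)/70⌋ = ⌊377/70⌋ − ⌊348/70⌋ = 5 − 4 = 1
n=13: ⌊(14·29)/70⌋ − ⌊(13·29)/70⌋ = ⌊406/70⌋ − ⌊377/70⌋ = 5 − 5 = 0
n=14: ⌊(15·29)/70⌋ − ⌊(14·29)/70⌋ = ⌊435/70⌋ − ⌊406/70⌋ = 6 − 5 = 1
n=15: ⌊(16·29)/70⌋ − ⌊(15·29)/70⌋ = ⌊464/70⌋ − ⌊435/70⌋ = 6 − 6 = 0
n=16: ⌊(17·29)/70⌋ − ⌊(16·29)/70⌋ = ⌊493/70⌋ − ⌊464/70⌋ = 7 − 6 = 1
n=17: ⌊(18·29)/70⌋ − ⌊(17·29)/70⌋ = ⌊522/70⌋ − ⌊493/70⌋ = 7 − 7 = 0
n=18: ⌊(19·29)/70⌋ − ⌊(18·29)/70⌋ = ⌊551/70⌋ − ⌊522/70⌋ = 7 − 7 = 0
n=19: ⌊(20·29)/70⌋ − ⌊(19·29)/70⌋ = ⌊580/70⌋ − ⌊551/70⌋ = 8 − 7 = 1
n=20: ⌊(21·29)/70⌋ − ⌊(20·29)/70⌋ = ⌊609/70⌋ − ⌊580/70⌋ = 8 − 8 = 0
n=21: ⌊(22·29)/70⌋ − ⌊(21·29)/70⌋ = ⌊638/70⌋ − ⌊609/70⌋ = 9 − 8 = 1
n=22: ⌊(23·29)/70⌋ − ⌊(22·29)/70⌋ = ⌊667/70⌋ − ⌊638/70⌋ = 9 − 9 = 0
n=23: ⌊(24·29)/70⌋ − ⌊(23·29)/70⌋ = ⌊696/70⌋ − ⌊667/70⌋ = 9 − 9 = 0
n=24: ⌊(25·29)/70⌋ − ⌊(24·29)/70⌋ = ⌊725/70⌋ − ⌊696/70⌋ = 10 − 9 = 1
n=25: ⌊(26·29)/70⌋ − ⌊(25·29)/70⌋ = ⌊754/70⌋ − ⌊725/70⌋ = 10 − 10 = 0
n=26: ⌊(27·29)/70⌋ − ⌊(26·29)/70⌋ = ⌊783/70⌋ − ⌊754/70⌋ = 11 − 10 = 1
n=27: ⌊(28·29)/70⌋ − ⌊(27·29)/70⌋ = ⌊812/70⌋ − ⌊783/70⌋ = 11 − 11 = 0
n=28: ⌊(29·29)/70⌋ − ⌊(28·29)/70⌋ = ⌊841/70⌋ − ⌊812/70⌋ = 12 − 11 = 1
n=29: ⌊(30·29)/70⌋ − ⌊(29·29)/70⌋ = ⌊870/70⌋ − ⌊841/70⌋ = 12 − 12 = 0
n=30: ⌊(31·29)/70⌋ − ⌊(30·29)/70⌋ = ⌊899/70⌋ − ⌊870/70⌋ = 12 − 12 = 0
n=31: ⌊(32·29)/70⌋ − ⌊(31·29)/70⌋ = ⌊928/70⌋ − ⌊899/70⌋ = 13 − 12 = 1
n=32: ⌊(33·29)/70⌋ − ⌊(32·29)/70⌋ = ⌊957/70⌋ − ⌊928/70⌋ = 13 − 13 = 0
n=33: ⌊(34·29)/70⌋ − ⌊(33·29)/70⌋ = ⌊986/70⌋ − ⌊957/70⌋ = 14 − 13 = 1
n=34: ⌊(35·29)/70⌋ − ⌊(34·29)/70⌋ = ⌊1015/70⌋ − ⌊986/70⌋ = 14 − 14 = 0
n=35: ⌊(36·29)/70⌋ − ⌊(35·29)/70⌋ = ⌊1044/70⌋ − ⌊1015/70⌋ = 14 − 14 = 0
n=36: ⌊(37·29)/70⌋ − ⌊(36·29)/70⌋ = ⌊1073/70⌋ − ⌊1044/70⌋ = 15 − 14 = 1
n=37: ⌊(38·29)/70⌋ − ⌊(37·29)/70⌋ = ⌊1102/70⌋ − ⌊1073/70⌋ = 15 − 15 = 0
n=38: ⌊(39·29)/70⌋ − ⌊(38·29)/70⌋ = ⌊1131/70⌋ − ⌊1102/70⌋ = 16 − 15 = 1
n=39: ⌊(40·29)/70⌋ − ⌊(39·29)/70⌋ = ⌊1160/70⌋ − ⌊1131/70⌋ = 16 − 16 = 0
n=40: ⌊(41·29)/70⌋ − ⌊(40·29)/70⌋ = ⌊1189/70⌋ − ⌊1160/70⌋ = 16 − 16 = 0
n=41: ⌊(42·29)/70⌋ − ⌊(41·29)/70⌋ = ⌊1218/70⌋ − ⌊1189/70⌋ = 17 − 16 = 1


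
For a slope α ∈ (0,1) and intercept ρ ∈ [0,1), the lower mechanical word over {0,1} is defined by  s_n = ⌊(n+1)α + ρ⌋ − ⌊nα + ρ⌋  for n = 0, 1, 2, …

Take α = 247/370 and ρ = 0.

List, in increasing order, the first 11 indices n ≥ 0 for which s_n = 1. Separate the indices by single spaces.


1 2 4 5 7 8 10 11 13 14 16

n=0: ⌊247/370⌋−⌊0/370⌋ = 0−0 = 0
n=1: ⌊494/370⌋−⌊247/370⌋ = 1−0 = 1  ← one
n=2: ⌊741/370⌋−⌊494/370⌋ = 2−1 = 1  ← one
n=3: ⌊988/370⌋−⌊741/370⌋ = 2−2 = 0
n=4: ⌊1235/370⌋−⌊988/370⌋ = 3−2 = 1  ← one
n=5: ⌊1482/370⌋−⌊1235/370⌋ = 4−3 = 1  ← one
n=6: ⌊1729/370⌋−⌊1482/370⌋ = 4−4 = 0
n=7: ⌊1976/370⌋−⌊1729/370⌋ = 5−4 = 1  ← one
n=8: ⌊2223/370⌋−⌊1976/370⌋ = 6−5 = 1  ← one
n=9: ⌊2470/370⌋−⌊2223/370⌋ = 6−6 = 0
n=10: ⌊2717/370⌋−⌊2470/370⌋ = 7−6 = 1  ← one
n=11: ⌊2964/370⌋−⌊2717/370⌋ = 8−7 = 1  ← one
n=12: ⌊3211/370⌋−⌊2964/370⌋ = 8−8 = 0
n=13: ⌊3458/370⌋−⌊3211/370⌋ = 9−8 = 1  ← one
n=14: ⌊3705/370⌋−⌊3458/370⌋ = 10−9 = 1  ← one
n=15: ⌊3952/370⌋−⌊3705/370⌋ = 10−10 = 0
n=16: ⌊4199/370⌋−⌊3952/370⌋ = 11−10 = 1  ← one
positions of the first 11 ones: 1 2 4 5 7 8 10 11 13 14 16


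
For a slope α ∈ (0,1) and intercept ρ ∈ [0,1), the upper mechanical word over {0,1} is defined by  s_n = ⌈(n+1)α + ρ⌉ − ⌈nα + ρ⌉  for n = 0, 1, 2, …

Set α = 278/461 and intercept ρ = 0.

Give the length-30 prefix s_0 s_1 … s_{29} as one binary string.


110110101101011010110101101011

n=0: ⌈(1·278)/461⌉ − ⌈(0·278)/461⌉ = ⌈278/461⌉ − ⌈0/461⌉ = 1 − 0 = 1
n=1: ⌈(2·278)/461⌉ − ⌈(1·278)/461⌉ = ⌈556/461⌉ − ⌈278/461⌉ = 2 − 1 = 1
n=2: ⌈(3·278)/461⌉ − ⌈(2·278)/461⌉ = ⌈834/461⌉ − ⌈556/461⌉ = 2 − 2 = 0
n=3: ⌈(4·278)/461⌉ − ⌈(3·278)/461⌉ = ⌈1112/461⌉ − ⌈834/461⌉ = 3 − 2 = 1
n=4: ⌈(5·278)/461⌉ − ⌈(4·278)/461⌉ = ⌈1390/461⌉ − ⌈1112/461⌉ = 4 − 3 = 1
n=5: ⌈(6·278)/461⌉ − ⌈(5·278)/461⌉ = ⌈1668/461⌉ − ⌈1390/461⌉ = 4 − 4 = 0
n=6: ⌈(7·278)/461⌉ − ⌈(6·278)/461⌉ = ⌈1946/461⌉ − ⌈1668/461⌉ = 5 − 4 = 1
n=7: ⌈(8·278)/461⌉ − ⌈(7·278)/461⌉ = ⌈2224/461⌉ − ⌈1946/461⌉ = 5 − 5 = 0
n=8: ⌈(9·278)/461⌉ − ⌈(8·278)/461⌉ = ⌈2502/461⌉ − ⌈2224/461⌉ = 6 − 5 = 1
n=9: ⌈(10·278)/461⌉ − ⌈(9·278)/461⌉ = ⌈2780/461⌉ − ⌈2502/461⌉ = 7 − 6 = 1
n=10: ⌈(11·278)/461⌉ − ⌈(10·278)/461⌉ = ⌈3058/461⌉ − ⌈2780/461⌉ = 7 − 7 = 0
n=11: ⌈(12·278)/461⌉ − ⌈(11·278)/461⌉ = ⌈3336/461⌉ − ⌈3058/461⌉ = 8 − 7 = 1
n=12: ⌈(13·278)/461⌉ − ⌈(12·278)/461⌉ = ⌈3614/461⌉ − ⌈3336/461⌉ = 8 − 8 = 0
n=13: ⌈(14·278)/461⌉ − ⌈(13·278)/461⌉ = ⌈3892/461⌉ − ⌈3614/461⌉ = 9 − 8 = 1
n=14: ⌈(15·278)/461⌉ − ⌈(14·278)/461⌉ = ⌈4170/461⌉ − ⌈3892/461⌉ = 10 − 9 = 1
n=15: ⌈(16·278)/461⌉ − ⌈(15·278)/461⌉ = ⌈4448/461⌉ − ⌈4170/461⌉ = 10 − 10 = 0
n=16: ⌈(17·278)/461⌉ − ⌈(16·278)/461⌉ = ⌈4726/461⌉ − ⌈4448/461⌉ = 11 − 10 = 1
n=17: ⌈(18·278)/461⌉ − ⌈(17·278)/461⌉ = ⌈5004/461⌉ − ⌈4726/461⌉ = 11 − 11 = 0
n=18: ⌈(19·278)/461⌉ − ⌈(18·278)/461⌉ = ⌈5282/461⌉ − ⌈5004/461⌉ = 12 − 11 = 1
n=19: ⌈(20·278)/461⌉ − ⌈(19·278)/461⌉ = ⌈5560/461⌉ − ⌈5282/461⌉ = 13 − 12 = 1
n=20: ⌈(21·278)/461⌉ − ⌈(20·278)/461⌉ = ⌈5838/461⌉ − ⌈5560/461⌉ = 13 − 13 = 0
n=21: ⌈(22·278)/461⌉ − ⌈(21·278)/461⌉ = ⌈6116/461⌉ − ⌈5838/461⌉ = 14 − 13 = 1
n=22: ⌈(23·278)/461⌉ − ⌈(22·278)/461⌉ = ⌈6394/461⌉ − ⌈6116/461⌉ = 14 − 14 = 0
n=23: ⌈(24·278)/461⌉ − ⌈(23·278)/461⌉ = ⌈6672/461⌉ − ⌈6394/461⌉ = 15 − 14 = 1
n=24: ⌈(25·278)/461⌉ − ⌈(24·278)/461⌉ = ⌈6950/461⌉ − ⌈6672/461⌉ = 16 − 15 = 1
n=25: ⌈(26·278)/461⌉ − ⌈(25·278)/461⌉ = ⌈7228/461⌉ − ⌈6950/461⌉ = 16 − 16 = 0
n=26: ⌈(27·278)/461⌉ − ⌈(26·278)/461⌉ = ⌈7506/461⌉ − ⌈7228/461⌉ = 17 − 16 = 1
n=27: ⌈(28·278)/461⌉ − ⌈(27·278)/461⌉ = ⌈7784/461⌉ − ⌈7506/461⌉ = 17 − 17 = 0
n=28: ⌈(29·278)/461⌉ − ⌈(28·278)/461⌉ = ⌈8062/461⌉ − ⌈7784/461⌉ = 18 − 17 = 1
n=29: ⌈(30·278)/461⌉ − ⌈(29·278)/461⌉ = ⌈8340/461⌉ − ⌈8062/461⌉ = 19 − 18 = 1
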